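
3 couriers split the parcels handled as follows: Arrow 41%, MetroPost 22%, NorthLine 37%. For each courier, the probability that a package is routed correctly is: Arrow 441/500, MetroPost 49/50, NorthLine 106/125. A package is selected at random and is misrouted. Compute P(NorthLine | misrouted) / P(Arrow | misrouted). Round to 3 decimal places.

1.162

Taking complements, P(misrouted | each) = Arrow 0.118, MetroPost 0.02, NorthLine 0.152.
Prior × likelihood for each hypothesis:
  Arrow: 0.41 × 0.118 = 0.04838
  MetroPost: 0.22 × 0.02 = 0.0044
  NorthLine: 0.37 × 0.152 = 0.05624
Sum = 0.10902.
The ratio is 0.05624 / 0.04838 (the normalizer cancels) = 1.162.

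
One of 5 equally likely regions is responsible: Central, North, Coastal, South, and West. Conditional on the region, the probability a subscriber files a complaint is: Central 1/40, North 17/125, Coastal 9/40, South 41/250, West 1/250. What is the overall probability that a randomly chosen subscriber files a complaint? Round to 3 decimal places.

With a uniform prior (1/5 each), posterior ∝ likelihood:
  Central: 0.025
  North: 0.136
  Coastal: 0.225
  South: 0.164
  West: 0.004
P(complaint) = (1/5) × (0.025 + 0.136 + 0.225 + 0.164 + 0.004) = 0.554/5 ≈ 0.111.

0.111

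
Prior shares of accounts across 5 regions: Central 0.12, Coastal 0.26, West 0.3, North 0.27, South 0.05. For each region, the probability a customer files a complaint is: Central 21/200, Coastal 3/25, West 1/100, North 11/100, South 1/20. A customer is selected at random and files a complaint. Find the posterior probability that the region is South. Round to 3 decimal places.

0.032

Compute prior × likelihood for every hypothesis:
  Central: 0.12 × 0.105 = 0.0126
  Coastal: 0.26 × 0.12 = 0.0312
  West: 0.3 × 0.01 = 0.003
  North: 0.27 × 0.11 = 0.0297
  South: 0.05 × 0.05 = 0.0025
Total = 0.079.
P(South | evidence) = 0.0025 / 0.079 ≈ 0.032.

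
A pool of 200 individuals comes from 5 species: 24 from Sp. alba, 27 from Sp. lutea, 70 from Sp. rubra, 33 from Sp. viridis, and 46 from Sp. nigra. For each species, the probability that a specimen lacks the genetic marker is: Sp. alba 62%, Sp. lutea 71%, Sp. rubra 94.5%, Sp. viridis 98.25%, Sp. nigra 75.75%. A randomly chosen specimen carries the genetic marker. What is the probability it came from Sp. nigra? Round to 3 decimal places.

Taking complements, P(marker | each) = Sp. alba 0.38, Sp. lutea 0.29, Sp. rubra 0.055, Sp. viridis 0.0175, Sp. nigra 0.2425.
Compute prior × likelihood for every hypothesis:
  Sp. alba: 0.12 × 0.38 = 0.0456
  Sp. lutea: 0.135 × 0.29 = 0.03915
  Sp. rubra: 0.35 × 0.055 = 0.01925
  Sp. viridis: 0.165 × 0.0175 = 0.0028875
  Sp. nigra: 0.23 × 0.2425 = 0.055775
Normalizing constant = 0.1626625.
P(Sp. nigra | evidence) = 0.055775 / 0.1626625 ≈ 0.343.

0.343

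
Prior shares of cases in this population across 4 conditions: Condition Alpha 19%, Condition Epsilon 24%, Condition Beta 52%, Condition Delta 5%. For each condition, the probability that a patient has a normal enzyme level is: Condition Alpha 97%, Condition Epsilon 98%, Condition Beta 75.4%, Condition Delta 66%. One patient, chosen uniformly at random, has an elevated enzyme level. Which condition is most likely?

Condition Beta

Taking complements, P(elevated | each) = Condition Alpha 0.03, Condition Epsilon 0.02, Condition Beta 0.246, Condition Delta 0.34.
By Bayes' rule, posterior ∝ prior × likelihood:
  Condition Alpha: 0.19 × 0.03 = 0.0057
  Condition Epsilon: 0.24 × 0.02 = 0.0048
  Condition Beta: 0.52 × 0.246 = 0.12792
  Condition Delta: 0.05 × 0.34 = 0.017
Total = 0.15542.
Largest term belongs to Condition Beta, so Condition Beta is most probable.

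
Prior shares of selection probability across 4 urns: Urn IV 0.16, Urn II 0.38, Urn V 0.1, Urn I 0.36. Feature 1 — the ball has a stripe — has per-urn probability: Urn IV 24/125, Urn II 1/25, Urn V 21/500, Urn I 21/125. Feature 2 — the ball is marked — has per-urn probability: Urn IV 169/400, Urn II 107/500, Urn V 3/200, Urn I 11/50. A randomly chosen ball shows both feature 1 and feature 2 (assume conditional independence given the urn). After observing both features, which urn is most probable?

Compute prior × likelihood for every hypothesis:
  Urn IV: 0.16 × 0.192 × 0.4225 = 0.0129792
  Urn II: 0.38 × 0.04 × 0.214 = 0.0032528
  Urn V: 0.1 × 0.042 × 0.015 = 0.000063
  Urn I: 0.36 × 0.168 × 0.22 = 0.0133056
Normalizing constant = 0.0296006.
Largest term belongs to Urn I, so Urn I is most probable.

Urn I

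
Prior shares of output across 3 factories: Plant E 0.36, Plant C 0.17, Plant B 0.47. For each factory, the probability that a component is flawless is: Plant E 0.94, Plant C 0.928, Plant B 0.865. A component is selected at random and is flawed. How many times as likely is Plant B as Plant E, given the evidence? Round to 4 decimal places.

2.9375

Taking complements, P(flawed | each) = Plant E 0.06, Plant C 0.072, Plant B 0.135.
Compute prior × likelihood for every hypothesis:
  Plant E: 0.36 × 0.06 = 0.0216
  Plant C: 0.17 × 0.072 = 0.01224
  Plant B: 0.47 × 0.135 = 0.06345
Normalizing constant = 0.09729.
The ratio is 0.06345 / 0.0216 (the normalizer cancels) = 2.9375.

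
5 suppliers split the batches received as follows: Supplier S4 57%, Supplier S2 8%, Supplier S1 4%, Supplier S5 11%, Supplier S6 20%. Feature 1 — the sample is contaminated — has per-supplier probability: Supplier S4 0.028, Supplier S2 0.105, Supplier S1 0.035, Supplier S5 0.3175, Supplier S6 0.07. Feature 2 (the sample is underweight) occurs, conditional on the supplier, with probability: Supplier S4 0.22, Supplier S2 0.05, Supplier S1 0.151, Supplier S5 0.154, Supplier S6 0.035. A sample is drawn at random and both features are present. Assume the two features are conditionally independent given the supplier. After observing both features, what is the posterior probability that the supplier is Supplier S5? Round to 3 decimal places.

0.537

Prior × likelihood for each hypothesis:
  Supplier S4: 0.57 × 0.028 × 0.22 = 0.0035112
  Supplier S2: 0.08 × 0.105 × 0.05 = 0.00042
  Supplier S1: 0.04 × 0.035 × 0.151 = 0.0002114
  Supplier S5: 0.11 × 0.3175 × 0.154 = 0.00537845
  Supplier S6: 0.2 × 0.07 × 0.035 = 0.00049
Normalizing constant = 0.01001105.
P(Supplier S5 | evidence) = 0.00537845 / 0.01001105 ≈ 0.537.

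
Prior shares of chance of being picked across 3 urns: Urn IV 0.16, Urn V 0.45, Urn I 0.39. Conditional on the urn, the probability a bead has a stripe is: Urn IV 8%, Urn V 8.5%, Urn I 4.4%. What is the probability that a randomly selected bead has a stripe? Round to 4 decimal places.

0.0682

Prior × likelihood for each hypothesis:
  Urn IV: 0.16 × 0.08 = 0.0128
  Urn V: 0.45 × 0.085 = 0.03825
  Urn I: 0.39 × 0.044 = 0.01716
P(striped) = 0.0128 + 0.03825 + 0.01716 = 0.06821 → 0.0682.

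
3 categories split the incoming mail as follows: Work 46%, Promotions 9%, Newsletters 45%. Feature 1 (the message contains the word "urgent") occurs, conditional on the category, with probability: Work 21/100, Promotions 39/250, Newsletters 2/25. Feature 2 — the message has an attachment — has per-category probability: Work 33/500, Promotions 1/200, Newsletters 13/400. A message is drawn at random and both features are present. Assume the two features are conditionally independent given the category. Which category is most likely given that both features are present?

By Bayes' rule, posterior ∝ prior × likelihood:
  Work: 0.46 × 0.21 × 0.066 = 0.0063756
  Promotions: 0.09 × 0.156 × 0.005 = 0.0000702
  Newsletters: 0.45 × 0.08 × 0.0325 = 0.00117
Sum = 0.0076158.
Largest term belongs to Work, so Work is most probable.

Work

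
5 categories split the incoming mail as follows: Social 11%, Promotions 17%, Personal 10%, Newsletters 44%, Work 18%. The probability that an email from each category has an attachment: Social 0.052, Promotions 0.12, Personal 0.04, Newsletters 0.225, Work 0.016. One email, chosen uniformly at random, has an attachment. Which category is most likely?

By Bayes' rule, posterior ∝ prior × likelihood:
  Social: 0.11 × 0.052 = 0.00572
  Promotions: 0.17 × 0.12 = 0.0204
  Personal: 0.1 × 0.04 = 0.004
  Newsletters: 0.44 × 0.225 = 0.099
  Work: 0.18 × 0.016 = 0.00288
Total = 0.132.
Largest term belongs to Newsletters, so Newsletters is most probable.

Newsletters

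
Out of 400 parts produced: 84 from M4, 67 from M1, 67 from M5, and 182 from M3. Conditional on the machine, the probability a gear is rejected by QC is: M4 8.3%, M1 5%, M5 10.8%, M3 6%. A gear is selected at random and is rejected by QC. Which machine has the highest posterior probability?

By Bayes' rule, posterior ∝ prior × likelihood:
  M4: 0.21 × 0.083 = 0.01743
  M1: 0.1675 × 0.05 = 0.008375
  M5: 0.1675 × 0.108 = 0.01809
  M3: 0.455 × 0.06 = 0.0273
Total = 0.071195.
Largest term belongs to M3, so M3 is most probable.

M3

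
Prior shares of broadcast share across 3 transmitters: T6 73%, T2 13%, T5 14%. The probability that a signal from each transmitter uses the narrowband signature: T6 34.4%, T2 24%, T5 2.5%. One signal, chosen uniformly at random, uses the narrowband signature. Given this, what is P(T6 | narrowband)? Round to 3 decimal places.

0.879

Unnormalized posteriors (prior × likelihood):
  T6: 0.73 × 0.344 = 0.25112
  T2: 0.13 × 0.24 = 0.0312
  T5: 0.14 × 0.025 = 0.0035
Normalizing constant = 0.28582.
P(T6 | evidence) = 0.25112 / 0.28582 ≈ 0.879.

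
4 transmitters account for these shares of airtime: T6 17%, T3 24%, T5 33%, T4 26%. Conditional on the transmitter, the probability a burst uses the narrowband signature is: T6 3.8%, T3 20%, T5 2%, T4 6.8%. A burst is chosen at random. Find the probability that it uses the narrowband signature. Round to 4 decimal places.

Prior × likelihood for each hypothesis:
  T6: 0.17 × 0.038 = 0.00646
  T3: 0.24 × 0.2 = 0.048
  T5: 0.33 × 0.02 = 0.0066
  T4: 0.26 × 0.068 = 0.01768
P(narrowband) = 0.00646 + 0.048 + 0.0066 + 0.01768 = 0.07874 → 0.0787.

0.0787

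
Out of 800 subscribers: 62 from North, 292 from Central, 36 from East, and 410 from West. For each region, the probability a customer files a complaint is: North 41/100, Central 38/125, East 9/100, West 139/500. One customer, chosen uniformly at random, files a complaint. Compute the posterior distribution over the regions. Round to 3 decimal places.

Prior × likelihood for each hypothesis:
  North: 0.0775 × 0.41 = 0.031775
  Central: 0.365 × 0.304 = 0.11096
  East: 0.045 × 0.09 = 0.00405
  West: 0.5125 × 0.278 = 0.142475
Normalizing constant = 0.28926.
P(North | complaint) = 0.031775/0.28926 ≈ 0.110
P(Central | complaint) = 0.11096/0.28926 ≈ 0.384
P(East | complaint) = 0.00405/0.28926 ≈ 0.014
P(West | complaint) = 0.142475/0.28926 ≈ 0.493
(Check: 0.110+0.384+0.014+0.493 = 1.001.)

North 0.110, Central 0.384, East 0.014, West 0.493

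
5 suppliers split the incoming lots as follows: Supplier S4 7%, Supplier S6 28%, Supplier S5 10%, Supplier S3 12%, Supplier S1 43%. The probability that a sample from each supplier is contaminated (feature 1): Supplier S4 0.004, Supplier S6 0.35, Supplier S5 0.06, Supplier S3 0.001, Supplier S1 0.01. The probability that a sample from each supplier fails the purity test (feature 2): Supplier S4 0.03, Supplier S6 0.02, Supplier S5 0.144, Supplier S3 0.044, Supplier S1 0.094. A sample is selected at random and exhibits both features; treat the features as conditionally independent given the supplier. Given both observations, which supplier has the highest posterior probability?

By Bayes' rule, posterior ∝ prior × likelihood:
  Supplier S4: 0.07 × 0.004 × 0.03 = 0.0000084
  Supplier S6: 0.28 × 0.35 × 0.02 = 0.00196
  Supplier S5: 0.1 × 0.06 × 0.144 = 0.000864
  Supplier S3: 0.12 × 0.001 × 0.044 = 0.00000528
  Supplier S1: 0.43 × 0.01 × 0.094 = 0.0004042
Sum = 0.00324188.
Largest term belongs to Supplier S6, so Supplier S6 is most probable.

Supplier S6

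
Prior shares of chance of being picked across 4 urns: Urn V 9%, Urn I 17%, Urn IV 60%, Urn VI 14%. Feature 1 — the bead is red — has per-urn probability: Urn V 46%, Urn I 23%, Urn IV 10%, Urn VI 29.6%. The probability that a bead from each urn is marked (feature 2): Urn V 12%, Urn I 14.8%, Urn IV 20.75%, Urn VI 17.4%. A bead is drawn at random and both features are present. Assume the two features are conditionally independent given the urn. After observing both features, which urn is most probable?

Urn IV

Compute prior × likelihood for every hypothesis:
  Urn V: 0.09 × 0.46 × 0.12 = 0.004968
  Urn I: 0.17 × 0.23 × 0.148 = 0.0057868
  Urn IV: 0.6 × 0.1 × 0.2075 = 0.01245
  Urn VI: 0.14 × 0.296 × 0.174 = 0.00721056
Normalizing constant = 0.03041536.
Largest term belongs to Urn IV, so Urn IV is most probable.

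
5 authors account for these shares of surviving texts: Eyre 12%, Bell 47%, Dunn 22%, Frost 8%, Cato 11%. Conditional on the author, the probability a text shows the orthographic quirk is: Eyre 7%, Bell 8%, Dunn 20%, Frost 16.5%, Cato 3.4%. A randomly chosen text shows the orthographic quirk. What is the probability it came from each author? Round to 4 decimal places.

Eyre 0.0785, Bell 0.3516, Dunn 0.4114, Frost 0.1234, Cato 0.0350

Compute prior × likelihood for every hypothesis:
  Eyre: 0.12 × 0.07 = 0.0084
  Bell: 0.47 × 0.08 = 0.0376
  Dunn: 0.22 × 0.2 = 0.044
  Frost: 0.08 × 0.165 = 0.0132
  Cato: 0.11 × 0.034 = 0.00374
Total = 0.10694.
P(Eyre | quirk) = 0.0084/0.10694 ≈ 0.0785
P(Bell | quirk) = 0.0376/0.10694 ≈ 0.3516
P(Dunn | quirk) = 0.044/0.10694 ≈ 0.4114
P(Frost | quirk) = 0.0132/0.10694 ≈ 0.1234
P(Cato | quirk) = 0.00374/0.10694 ≈ 0.0350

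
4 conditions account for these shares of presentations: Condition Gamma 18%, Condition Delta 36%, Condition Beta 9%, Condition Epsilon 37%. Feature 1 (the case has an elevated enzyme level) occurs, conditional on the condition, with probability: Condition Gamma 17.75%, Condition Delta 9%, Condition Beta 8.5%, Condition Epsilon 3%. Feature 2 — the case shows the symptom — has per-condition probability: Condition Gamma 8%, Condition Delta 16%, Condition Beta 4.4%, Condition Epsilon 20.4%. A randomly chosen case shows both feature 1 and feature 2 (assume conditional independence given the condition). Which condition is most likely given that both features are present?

Condition Delta

By Bayes' rule, posterior ∝ prior × likelihood:
  Condition Gamma: 0.18 × 0.1775 × 0.08 = 0.002556
  Condition Delta: 0.36 × 0.09 × 0.16 = 0.005184
  Condition Beta: 0.09 × 0.085 × 0.044 = 0.0003366
  Condition Epsilon: 0.37 × 0.03 × 0.204 = 0.0022644
Normalizing constant = 0.010341.
Largest term belongs to Condition Delta, so Condition Delta is most probable.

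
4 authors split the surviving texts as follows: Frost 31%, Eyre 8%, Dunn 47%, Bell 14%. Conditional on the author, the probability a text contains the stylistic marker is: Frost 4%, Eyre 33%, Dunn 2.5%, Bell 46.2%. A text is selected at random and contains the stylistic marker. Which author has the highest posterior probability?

Prior × likelihood for each hypothesis:
  Frost: 0.31 × 0.04 = 0.0124
  Eyre: 0.08 × 0.33 = 0.0264
  Dunn: 0.47 × 0.025 = 0.01175
  Bell: 0.14 × 0.462 = 0.06468
Total = 0.11523.
Largest term belongs to Bell, so Bell is most probable.

Bell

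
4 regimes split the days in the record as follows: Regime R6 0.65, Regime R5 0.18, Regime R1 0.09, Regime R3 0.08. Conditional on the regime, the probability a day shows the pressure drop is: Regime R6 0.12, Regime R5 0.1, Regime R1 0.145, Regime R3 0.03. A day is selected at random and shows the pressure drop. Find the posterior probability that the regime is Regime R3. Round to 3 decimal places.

0.022

Prior × likelihood for each hypothesis:
  Regime R6: 0.65 × 0.12 = 0.078
  Regime R5: 0.18 × 0.1 = 0.018
  Regime R1: 0.09 × 0.145 = 0.01305
  Regime R3: 0.08 × 0.03 = 0.0024
Total = 0.11145.
P(Regime R3 | evidence) = 0.0024 / 0.11145 ≈ 0.022.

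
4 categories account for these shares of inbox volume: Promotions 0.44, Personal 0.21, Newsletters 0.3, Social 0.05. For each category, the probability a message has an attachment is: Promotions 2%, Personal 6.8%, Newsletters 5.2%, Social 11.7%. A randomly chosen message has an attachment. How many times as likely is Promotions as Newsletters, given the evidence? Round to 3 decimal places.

Compute prior × likelihood for every hypothesis:
  Promotions: 0.44 × 0.02 = 0.0088
  Personal: 0.21 × 0.068 = 0.01428
  Newsletters: 0.3 × 0.052 = 0.0156
  Social: 0.05 × 0.117 = 0.00585
Total = 0.04453.
The ratio is 0.0088 / 0.0156 (the normalizer cancels) = 0.564.

0.564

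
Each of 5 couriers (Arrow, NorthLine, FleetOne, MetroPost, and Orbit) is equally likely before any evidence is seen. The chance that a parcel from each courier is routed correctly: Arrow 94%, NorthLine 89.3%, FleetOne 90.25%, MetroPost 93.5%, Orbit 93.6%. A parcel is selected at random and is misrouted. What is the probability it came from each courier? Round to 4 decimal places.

Taking complements, P(misrouted | each) = Arrow 0.06, NorthLine 0.107, FleetOne 0.0975, MetroPost 0.065, Orbit 0.064.
Since the prior is uniform, the posterior is proportional to the likelihood:
  Arrow: 0.06
  NorthLine: 0.107
  FleetOne: 0.0975
  MetroPost: 0.065
  Orbit: 0.064
Total = 0.3935.
P(Arrow | misrouted) = 0.06/0.3935 ≈ 0.1525
P(NorthLine | misrouted) = 0.107/0.3935 ≈ 0.2719
P(FleetOne | misrouted) = 0.0975/0.3935 ≈ 0.2478
P(MetroPost | misrouted) = 0.065/0.3935 ≈ 0.1652
P(Orbit | misrouted) = 0.064/0.3935 ≈ 0.1626
(Check: 0.1525+0.2719+0.2478+0.1652+0.1626 = 1.0000.)

Arrow 0.1525, NorthLine 0.2719, FleetOne 0.2478, MetroPost 0.1652, Orbit 0.1626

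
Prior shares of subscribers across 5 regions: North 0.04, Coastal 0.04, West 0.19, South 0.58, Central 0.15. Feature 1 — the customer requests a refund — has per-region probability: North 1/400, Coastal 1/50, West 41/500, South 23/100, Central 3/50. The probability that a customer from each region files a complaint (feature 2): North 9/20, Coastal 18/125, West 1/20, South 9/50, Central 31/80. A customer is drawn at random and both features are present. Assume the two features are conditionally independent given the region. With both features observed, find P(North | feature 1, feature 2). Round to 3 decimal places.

Prior × likelihood for each hypothesis:
  North: 0.04 × 0.0025 × 0.45 = 0.000045
  Coastal: 0.04 × 0.02 × 0.144 = 0.0001152
  West: 0.19 × 0.082 × 0.05 = 0.000779
  South: 0.58 × 0.23 × 0.18 = 0.024012
  Central: 0.15 × 0.06 × 0.3875 = 0.0034875
Normalizing constant = 0.0284387.
P(North | evidence) = 0.000045 / 0.0284387 ≈ 0.002.

0.002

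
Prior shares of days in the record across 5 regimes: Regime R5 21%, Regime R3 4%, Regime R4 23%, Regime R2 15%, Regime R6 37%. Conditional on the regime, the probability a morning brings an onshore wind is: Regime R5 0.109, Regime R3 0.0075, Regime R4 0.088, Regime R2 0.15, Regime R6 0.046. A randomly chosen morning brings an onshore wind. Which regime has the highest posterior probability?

Prior × likelihood for each hypothesis:
  Regime R5: 0.21 × 0.109 = 0.02289
  Regime R3: 0.04 × 0.0075 = 0.0003
  Regime R4: 0.23 × 0.088 = 0.02024
  Regime R2: 0.15 × 0.15 = 0.0225
  Regime R6: 0.37 × 0.046 = 0.01702
Normalizing constant = 0.08295.
Largest term belongs to Regime R5, so Regime R5 is most probable.

Regime R5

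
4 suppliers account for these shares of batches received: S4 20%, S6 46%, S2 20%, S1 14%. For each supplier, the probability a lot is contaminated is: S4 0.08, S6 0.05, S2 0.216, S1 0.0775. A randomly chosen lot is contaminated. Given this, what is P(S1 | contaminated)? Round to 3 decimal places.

0.117

Compute prior × likelihood for every hypothesis:
  S4: 0.2 × 0.08 = 0.016
  S6: 0.46 × 0.05 = 0.023
  S2: 0.2 × 0.216 = 0.0432
  S1: 0.14 × 0.0775 = 0.01085
Total = 0.09305.
P(S1 | evidence) = 0.01085 / 0.09305 ≈ 0.117.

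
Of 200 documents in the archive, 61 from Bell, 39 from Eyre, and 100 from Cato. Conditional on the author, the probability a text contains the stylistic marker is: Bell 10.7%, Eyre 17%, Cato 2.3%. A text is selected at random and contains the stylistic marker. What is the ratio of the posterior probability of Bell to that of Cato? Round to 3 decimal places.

2.838

Prior × likelihood for each hypothesis:
  Bell: 0.305 × 0.107 = 0.032635
  Eyre: 0.195 × 0.17 = 0.03315
  Cato: 0.5 × 0.023 = 0.0115
Total = 0.077285.
The ratio is 0.032635 / 0.0115 (the normalizer cancels) = 2.838.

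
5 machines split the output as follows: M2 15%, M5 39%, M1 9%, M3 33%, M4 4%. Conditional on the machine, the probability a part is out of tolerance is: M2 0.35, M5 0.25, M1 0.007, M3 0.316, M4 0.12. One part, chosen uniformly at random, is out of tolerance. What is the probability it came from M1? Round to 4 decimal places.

0.0024

Unnormalized posteriors (prior × likelihood):
  M2: 0.15 × 0.35 = 0.0525
  M5: 0.39 × 0.25 = 0.0975
  M1: 0.09 × 0.007 = 0.00063
  M3: 0.33 × 0.316 = 0.10428
  M4: 0.04 × 0.12 = 0.0048
Normalizing constant = 0.25971.
P(M1 | evidence) = 0.00063 / 0.25971 ≈ 0.0024.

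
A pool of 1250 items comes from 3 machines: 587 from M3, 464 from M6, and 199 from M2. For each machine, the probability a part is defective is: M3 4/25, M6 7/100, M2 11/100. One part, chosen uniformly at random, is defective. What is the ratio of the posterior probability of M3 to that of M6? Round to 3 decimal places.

Unnormalized posteriors (prior × likelihood):
  M3: 0.4696 × 0.16 = 0.075136
  M6: 0.3712 × 0.07 = 0.025984
  M2: 0.1592 × 0.11 = 0.017512
Normalizing constant = 0.118632.
The ratio is 0.075136 / 0.025984 (the normalizer cancels) = 2.892.

2.892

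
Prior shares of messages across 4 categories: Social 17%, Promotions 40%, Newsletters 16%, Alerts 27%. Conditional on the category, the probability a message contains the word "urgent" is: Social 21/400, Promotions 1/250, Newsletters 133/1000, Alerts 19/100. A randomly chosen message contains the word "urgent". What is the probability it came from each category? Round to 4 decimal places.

Social 0.1074, Promotions 0.0193, Newsletters 0.2561, Alerts 0.6173

Compute prior × likelihood for every hypothesis:
  Social: 0.17 × 0.0525 = 0.008925
  Promotions: 0.4 × 0.004 = 0.0016
  Newsletters: 0.16 × 0.133 = 0.02128
  Alerts: 0.27 × 0.19 = 0.0513
Total = 0.083105.
P(Social | urgent-flag) = 0.008925/0.083105 ≈ 0.1074
P(Promotions | urgent-flag) = 0.0016/0.083105 ≈ 0.0193
P(Newsletters | urgent-flag) = 0.02128/0.083105 ≈ 0.2561
P(Alerts | urgent-flag) = 0.0513/0.083105 ≈ 0.6173
(Check: 0.1074+0.0193+0.2561+0.6173 = 1.0001.)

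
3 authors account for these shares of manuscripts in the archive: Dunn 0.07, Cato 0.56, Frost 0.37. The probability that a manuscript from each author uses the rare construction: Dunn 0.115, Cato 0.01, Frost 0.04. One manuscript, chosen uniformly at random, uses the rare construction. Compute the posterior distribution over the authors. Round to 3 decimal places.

Compute prior × likelihood for every hypothesis:
  Dunn: 0.07 × 0.115 = 0.00805
  Cato: 0.56 × 0.01 = 0.0056
  Frost: 0.37 × 0.04 = 0.0148
Sum = 0.02845.
P(Dunn | rare-form) = 0.00805/0.02845 ≈ 0.283
P(Cato | rare-form) = 0.0056/0.02845 ≈ 0.197
P(Frost | rare-form) = 0.0148/0.02845 ≈ 0.520
(Check: 0.283+0.197+0.520 = 1.000.)

Dunn 0.283, Cato 0.197, Frost 0.520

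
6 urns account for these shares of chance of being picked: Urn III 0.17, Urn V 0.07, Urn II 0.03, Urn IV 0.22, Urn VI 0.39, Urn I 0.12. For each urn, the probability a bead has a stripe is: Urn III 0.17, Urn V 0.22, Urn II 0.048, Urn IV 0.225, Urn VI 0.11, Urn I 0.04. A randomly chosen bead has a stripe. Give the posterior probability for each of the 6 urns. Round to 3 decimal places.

Urn III 0.202, Urn V 0.108, Urn II 0.010, Urn IV 0.346, Urn VI 0.300, Urn I 0.034

By Bayes' rule, posterior ∝ prior × likelihood:
  Urn III: 0.17 × 0.17 = 0.0289
  Urn V: 0.07 × 0.22 = 0.0154
  Urn II: 0.03 × 0.048 = 0.00144
  Urn IV: 0.22 × 0.225 = 0.0495
  Urn VI: 0.39 × 0.11 = 0.0429
  Urn I: 0.12 × 0.04 = 0.0048
Total = 0.14294.
P(Urn III | striped) = 0.0289/0.14294 ≈ 0.202
P(Urn V | striped) = 0.0154/0.14294 ≈ 0.108
P(Urn II | striped) = 0.00144/0.14294 ≈ 0.010
P(Urn IV | striped) = 0.0495/0.14294 ≈ 0.346
P(Urn VI | striped) = 0.0429/0.14294 ≈ 0.300
P(Urn I | striped) = 0.0048/0.14294 ≈ 0.034
(Check: 0.202+0.108+0.010+0.346+0.300+0.034 = 1.000.)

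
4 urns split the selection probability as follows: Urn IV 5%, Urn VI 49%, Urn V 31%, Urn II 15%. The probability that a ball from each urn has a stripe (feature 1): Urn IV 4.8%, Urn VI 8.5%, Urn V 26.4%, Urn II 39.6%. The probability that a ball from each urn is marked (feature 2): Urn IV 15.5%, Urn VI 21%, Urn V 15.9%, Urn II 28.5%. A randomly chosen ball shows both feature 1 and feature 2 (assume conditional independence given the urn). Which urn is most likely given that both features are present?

By Bayes' rule, posterior ∝ prior × likelihood:
  Urn IV: 0.05 × 0.048 × 0.155 = 0.000372
  Urn VI: 0.49 × 0.085 × 0.21 = 0.0087465
  Urn V: 0.31 × 0.264 × 0.159 = 0.01301256
  Urn II: 0.15 × 0.396 × 0.285 = 0.016929
Sum = 0.03906006.
Largest term belongs to Urn II, so Urn II is most probable.

Urn II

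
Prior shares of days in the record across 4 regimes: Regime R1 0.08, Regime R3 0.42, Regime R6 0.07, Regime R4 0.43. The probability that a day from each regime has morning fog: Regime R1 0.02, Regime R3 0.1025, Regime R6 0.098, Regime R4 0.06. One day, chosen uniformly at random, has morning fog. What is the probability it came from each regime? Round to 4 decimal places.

Prior × likelihood for each hypothesis:
  Regime R1: 0.08 × 0.02 = 0.0016
  Regime R3: 0.42 × 0.1025 = 0.04305
  Regime R6: 0.07 × 0.098 = 0.00686
  Regime R4: 0.43 × 0.06 = 0.0258
Sum = 0.07731.
P(Regime R1 | fog) = 0.0016/0.07731 ≈ 0.0207
P(Regime R3 | fog) = 0.04305/0.07731 ≈ 0.5568
P(Regime R6 | fog) = 0.00686/0.07731 ≈ 0.0887
P(Regime R4 | fog) = 0.0258/0.07731 ≈ 0.3337
(Check: 0.0207+0.5568+0.0887+0.3337 = 0.9999.)

Regime R1 0.0207, Regime R3 0.5568, Regime R6 0.0887, Regime R4 0.3337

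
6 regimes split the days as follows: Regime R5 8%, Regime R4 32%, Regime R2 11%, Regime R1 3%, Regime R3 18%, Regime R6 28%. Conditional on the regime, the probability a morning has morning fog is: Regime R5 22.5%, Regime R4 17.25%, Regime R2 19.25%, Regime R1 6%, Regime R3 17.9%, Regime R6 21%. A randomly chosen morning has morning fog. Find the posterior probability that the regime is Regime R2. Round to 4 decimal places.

Prior × likelihood for each hypothesis:
  Regime R5: 0.08 × 0.225 = 0.018
  Regime R4: 0.32 × 0.1725 = 0.0552
  Regime R2: 0.11 × 0.1925 = 0.021175
  Regime R1: 0.03 × 0.06 = 0.0018
  Regime R3: 0.18 × 0.179 = 0.03222
  Regime R6: 0.28 × 0.21 = 0.0588
Total = 0.187195.
P(Regime R2 | evidence) = 0.021175 / 0.187195 ≈ 0.1131.

0.1131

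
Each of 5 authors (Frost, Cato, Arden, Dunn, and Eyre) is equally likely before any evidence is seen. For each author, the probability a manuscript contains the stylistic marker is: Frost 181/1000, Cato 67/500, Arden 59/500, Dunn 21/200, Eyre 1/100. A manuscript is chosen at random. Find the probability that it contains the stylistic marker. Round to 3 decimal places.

0.110

With a uniform prior (1/5 each), posterior ∝ likelihood:
  Frost: 0.181
  Cato: 0.134
  Arden: 0.118
  Dunn: 0.105
  Eyre: 0.01
P(marker) = (1/5) × (0.181 + 0.134 + 0.118 + 0.105 + 0.01) = 0.548/5 ≈ 0.110.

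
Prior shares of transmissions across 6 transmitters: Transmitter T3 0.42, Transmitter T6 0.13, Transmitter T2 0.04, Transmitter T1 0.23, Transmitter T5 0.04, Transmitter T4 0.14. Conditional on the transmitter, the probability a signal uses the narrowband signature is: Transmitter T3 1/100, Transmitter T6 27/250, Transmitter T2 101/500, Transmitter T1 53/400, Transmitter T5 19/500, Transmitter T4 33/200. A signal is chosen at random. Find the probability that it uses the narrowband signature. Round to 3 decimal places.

0.081

Unnormalized posteriors (prior × likelihood):
  Transmitter T3: 0.42 × 0.01 = 0.0042
  Transmitter T6: 0.13 × 0.108 = 0.01404
  Transmitter T2: 0.04 × 0.202 = 0.00808
  Transmitter T1: 0.23 × 0.1325 = 0.030475
  Transmitter T5: 0.04 × 0.038 = 0.00152
  Transmitter T4: 0.14 × 0.165 = 0.0231
P(narrowband) = 0.0042 + 0.01404 + 0.00808 + 0.030475 + 0.00152 + 0.0231 = 0.081415 → 0.081.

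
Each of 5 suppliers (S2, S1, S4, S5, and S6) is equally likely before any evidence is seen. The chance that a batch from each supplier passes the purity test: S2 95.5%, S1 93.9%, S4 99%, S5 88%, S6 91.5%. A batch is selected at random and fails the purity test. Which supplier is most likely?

Taking complements, P(off-spec | each) = S2 0.045, S1 0.061, S4 0.01, S5 0.12, S6 0.085.
With a uniform prior (1/5 each), posterior ∝ likelihood:
  S2: 0.045
  S1: 0.061
  S4: 0.01
  S5: 0.12
  S6: 0.085
Normalizing constant = 0.321.
Largest term belongs to S5, so S5 is most probable.

S5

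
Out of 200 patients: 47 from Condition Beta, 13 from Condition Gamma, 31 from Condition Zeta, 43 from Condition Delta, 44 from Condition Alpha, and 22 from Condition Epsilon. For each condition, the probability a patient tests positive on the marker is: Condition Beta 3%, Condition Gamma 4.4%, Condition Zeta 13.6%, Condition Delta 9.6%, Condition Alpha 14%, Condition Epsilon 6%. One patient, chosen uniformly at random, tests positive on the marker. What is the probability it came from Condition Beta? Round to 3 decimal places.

Compute prior × likelihood for every hypothesis:
  Condition Beta: 0.235 × 0.03 = 0.00705
  Condition Gamma: 0.065 × 0.044 = 0.00286
  Condition Zeta: 0.155 × 0.136 = 0.02108
  Condition Delta: 0.215 × 0.096 = 0.02064
  Condition Alpha: 0.22 × 0.14 = 0.0308
  Condition Epsilon: 0.11 × 0.06 = 0.0066
Sum = 0.08903.
P(Condition Beta | evidence) = 0.00705 / 0.08903 ≈ 0.079.

0.079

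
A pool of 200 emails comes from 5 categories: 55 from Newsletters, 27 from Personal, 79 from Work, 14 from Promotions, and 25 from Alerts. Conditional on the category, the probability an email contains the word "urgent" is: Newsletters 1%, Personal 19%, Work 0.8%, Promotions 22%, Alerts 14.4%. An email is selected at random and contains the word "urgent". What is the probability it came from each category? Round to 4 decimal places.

Unnormalized posteriors (prior × likelihood):
  Newsletters: 0.275 × 0.01 = 0.00275
  Personal: 0.135 × 0.19 = 0.02565
  Work: 0.395 × 0.008 = 0.00316
  Promotions: 0.07 × 0.22 = 0.0154
  Alerts: 0.125 × 0.144 = 0.018
Normalizing constant = 0.06496.
P(Newsletters | urgent-flag) = 0.00275/0.06496 ≈ 0.0423
P(Personal | urgent-flag) = 0.02565/0.06496 ≈ 0.3949
P(Work | urgent-flag) = 0.00316/0.06496 ≈ 0.0486
P(Promotions | urgent-flag) = 0.0154/0.06496 ≈ 0.2371
P(Alerts | urgent-flag) = 0.018/0.06496 ≈ 0.2771

Newsletters 0.0423, Personal 0.3949, Work 0.0486, Promotions 0.2371, Alerts 0.2771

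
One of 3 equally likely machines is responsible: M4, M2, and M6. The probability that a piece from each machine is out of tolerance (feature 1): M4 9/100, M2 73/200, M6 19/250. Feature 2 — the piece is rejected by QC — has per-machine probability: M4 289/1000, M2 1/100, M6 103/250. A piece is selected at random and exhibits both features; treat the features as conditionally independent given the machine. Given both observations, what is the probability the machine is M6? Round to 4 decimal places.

Since the prior is uniform, the posterior is proportional to the likelihood:
  M4: 0.09 × 0.289 = 0.02601
  M2: 0.365 × 0.01 = 0.00365
  M6: 0.076 × 0.412 = 0.031312
Normalizing constant = 0.060972.
P(M6 | evidence) = 0.031312 / 0.060972 ≈ 0.5135.

0.5135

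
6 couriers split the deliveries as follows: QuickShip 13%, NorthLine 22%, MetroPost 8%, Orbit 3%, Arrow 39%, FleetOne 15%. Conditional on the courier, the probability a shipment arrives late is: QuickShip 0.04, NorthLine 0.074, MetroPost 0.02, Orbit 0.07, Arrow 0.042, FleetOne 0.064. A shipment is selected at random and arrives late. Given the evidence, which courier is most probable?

Arrow

Unnormalized posteriors (prior × likelihood):
  QuickShip: 0.13 × 0.04 = 0.0052
  NorthLine: 0.22 × 0.074 = 0.01628
  MetroPost: 0.08 × 0.02 = 0.0016
  Orbit: 0.03 × 0.07 = 0.0021
  Arrow: 0.39 × 0.042 = 0.01638
  FleetOne: 0.15 × 0.064 = 0.0096
Total = 0.05116.
Largest term belongs to Arrow, so Arrow is most probable.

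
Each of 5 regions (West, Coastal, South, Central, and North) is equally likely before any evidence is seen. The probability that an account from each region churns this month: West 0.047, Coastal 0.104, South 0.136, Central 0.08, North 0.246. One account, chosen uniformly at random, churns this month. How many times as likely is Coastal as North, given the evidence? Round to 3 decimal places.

Since the prior is uniform, the posterior is proportional to the likelihood:
  West: 0.047
  Coastal: 0.104
  South: 0.136
  Central: 0.08
  North: 0.246
Sum = 0.613.
The ratio is 0.104 / 0.246 (the normalizer cancels) = 0.423.

0.423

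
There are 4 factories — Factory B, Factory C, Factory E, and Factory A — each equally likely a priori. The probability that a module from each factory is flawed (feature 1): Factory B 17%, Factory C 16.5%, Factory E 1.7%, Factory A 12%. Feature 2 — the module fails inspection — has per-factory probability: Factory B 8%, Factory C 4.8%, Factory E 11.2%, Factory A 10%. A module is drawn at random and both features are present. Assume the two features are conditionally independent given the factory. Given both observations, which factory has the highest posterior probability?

Since the prior is uniform, the posterior is proportional to the likelihood:
  Factory B: 0.17 × 0.08 = 0.0136
  Factory C: 0.165 × 0.048 = 0.00792
  Factory E: 0.017 × 0.112 = 0.001904
  Factory A: 0.12 × 0.1 = 0.012
Sum = 0.035424.
Largest term belongs to Factory B, so Factory B is most probable.

Factory B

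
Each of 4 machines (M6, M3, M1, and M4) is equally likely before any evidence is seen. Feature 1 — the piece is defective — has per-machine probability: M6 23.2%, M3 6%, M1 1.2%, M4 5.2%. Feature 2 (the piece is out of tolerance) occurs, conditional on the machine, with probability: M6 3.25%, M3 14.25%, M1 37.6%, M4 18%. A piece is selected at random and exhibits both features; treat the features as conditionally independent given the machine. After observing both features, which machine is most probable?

Since the prior is uniform, the posterior is proportional to the likelihood:
  M6: 0.232 × 0.0325 = 0.00754
  M3: 0.06 × 0.1425 = 0.00855
  M1: 0.012 × 0.376 = 0.004512
  M4: 0.052 × 0.18 = 0.00936
Normalizing constant = 0.029962.
Largest term belongs to M4, so M4 is most probable.

M4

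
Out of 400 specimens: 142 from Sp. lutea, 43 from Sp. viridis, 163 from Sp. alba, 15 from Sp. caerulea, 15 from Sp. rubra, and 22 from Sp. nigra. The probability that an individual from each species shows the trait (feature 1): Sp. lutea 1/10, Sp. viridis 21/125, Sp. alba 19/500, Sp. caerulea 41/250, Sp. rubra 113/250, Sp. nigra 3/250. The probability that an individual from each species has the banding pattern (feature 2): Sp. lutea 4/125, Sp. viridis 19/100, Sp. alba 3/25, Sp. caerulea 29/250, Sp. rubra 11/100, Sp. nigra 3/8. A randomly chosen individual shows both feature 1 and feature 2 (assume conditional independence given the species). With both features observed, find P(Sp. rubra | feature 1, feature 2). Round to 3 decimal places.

0.202

Unnormalized posteriors (prior × likelihood):
  Sp. lutea: 0.355 × 0.1 × 0.032 = 0.001136
  Sp. viridis: 0.1075 × 0.168 × 0.19 = 0.0034314
  Sp. alba: 0.4075 × 0.038 × 0.12 = 0.0018582
  Sp. caerulea: 0.0375 × 0.164 × 0.116 = 0.0007134
  Sp. rubra: 0.0375 × 0.452 × 0.11 = 0.0018645
  Sp. nigra: 0.055 × 0.012 × 0.375 = 0.0002475
Normalizing constant = 0.009251.
P(Sp. rubra | evidence) = 0.0018645 / 0.009251 ≈ 0.202.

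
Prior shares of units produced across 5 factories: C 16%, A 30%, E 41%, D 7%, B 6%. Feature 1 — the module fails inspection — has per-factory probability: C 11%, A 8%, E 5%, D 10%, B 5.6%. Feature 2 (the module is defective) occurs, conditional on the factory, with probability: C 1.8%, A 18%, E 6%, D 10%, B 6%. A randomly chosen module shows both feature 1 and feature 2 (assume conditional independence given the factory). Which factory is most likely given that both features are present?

By Bayes' rule, posterior ∝ prior × likelihood:
  C: 0.16 × 0.11 × 0.018 = 0.0003168
  A: 0.3 × 0.08 × 0.18 = 0.00432
  E: 0.41 × 0.05 × 0.06 = 0.00123
  D: 0.07 × 0.1 × 0.1 = 0.0007
  B: 0.06 × 0.056 × 0.06 = 0.0002016
Normalizing constant = 0.0067684.
Largest term belongs to A, so A is most probable.

A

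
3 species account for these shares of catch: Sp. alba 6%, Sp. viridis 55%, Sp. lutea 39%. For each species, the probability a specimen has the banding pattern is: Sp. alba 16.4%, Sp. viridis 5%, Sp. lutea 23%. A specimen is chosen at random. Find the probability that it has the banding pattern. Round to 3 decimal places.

0.127

Prior × likelihood for each hypothesis:
  Sp. alba: 0.06 × 0.164 = 0.00984
  Sp. viridis: 0.55 × 0.05 = 0.0275
  Sp. lutea: 0.39 × 0.23 = 0.0897
P(banded) = 0.00984 + 0.0275 + 0.0897 = 0.12704 → 0.127.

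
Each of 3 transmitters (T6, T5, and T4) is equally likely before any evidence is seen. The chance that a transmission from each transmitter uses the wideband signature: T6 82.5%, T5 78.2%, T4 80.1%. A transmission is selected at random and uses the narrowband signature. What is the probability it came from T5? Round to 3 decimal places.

0.368

Taking complements, P(narrowband | each) = T6 0.175, T5 0.218, T4 0.199.
With a uniform prior (1/3 each), posterior ∝ likelihood:
  T6: 0.175
  T5: 0.218
  T4: 0.199
Total = 0.592.
P(T5 | evidence) = 0.218 / 0.592 ≈ 0.368.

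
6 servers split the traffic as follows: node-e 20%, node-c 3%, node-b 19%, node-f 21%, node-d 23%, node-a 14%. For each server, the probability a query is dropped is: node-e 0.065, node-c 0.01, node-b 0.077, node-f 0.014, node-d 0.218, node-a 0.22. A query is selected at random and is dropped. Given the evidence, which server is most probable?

node-d

Prior × likelihood for each hypothesis:
  node-e: 0.2 × 0.065 = 0.013
  node-c: 0.03 × 0.01 = 0.0003
  node-b: 0.19 × 0.077 = 0.01463
  node-f: 0.21 × 0.014 = 0.00294
  node-d: 0.23 × 0.218 = 0.05014
  node-a: 0.14 × 0.22 = 0.0308
Normalizing constant = 0.11181.
Largest term belongs to node-d, so node-d is most probable.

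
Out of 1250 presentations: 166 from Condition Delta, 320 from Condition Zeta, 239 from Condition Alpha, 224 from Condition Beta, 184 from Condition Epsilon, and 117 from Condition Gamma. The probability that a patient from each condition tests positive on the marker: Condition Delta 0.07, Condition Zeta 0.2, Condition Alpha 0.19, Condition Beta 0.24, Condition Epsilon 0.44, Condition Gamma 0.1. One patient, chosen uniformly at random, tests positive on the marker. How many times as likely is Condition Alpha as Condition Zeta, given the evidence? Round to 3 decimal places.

0.710

Unnormalized posteriors (prior × likelihood):
  Condition Delta: 0.1328 × 0.07 = 0.009296
  Condition Zeta: 0.256 × 0.2 = 0.0512
  Condition Alpha: 0.1912 × 0.19 = 0.036328
  Condition Beta: 0.1792 × 0.24 = 0.043008
  Condition Epsilon: 0.1472 × 0.44 = 0.064768
  Condition Gamma: 0.0936 × 0.1 = 0.00936
Total = 0.21396.
The ratio is 0.036328 / 0.0512 (the normalizer cancels) = 0.710.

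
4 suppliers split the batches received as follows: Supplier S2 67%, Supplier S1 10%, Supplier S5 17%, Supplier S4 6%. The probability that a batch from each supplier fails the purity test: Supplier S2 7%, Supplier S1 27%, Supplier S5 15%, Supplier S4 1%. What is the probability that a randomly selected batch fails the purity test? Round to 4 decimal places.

Unnormalized posteriors (prior × likelihood):
  Supplier S2: 0.67 × 0.07 = 0.0469
  Supplier S1: 0.1 × 0.27 = 0.027
  Supplier S5: 0.17 × 0.15 = 0.0255
  Supplier S4: 0.06 × 0.01 = 0.0006
P(off-spec) = 0.0469 + 0.027 + 0.0255 + 0.0006 = 0.1 → 0.1000.

0.1000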